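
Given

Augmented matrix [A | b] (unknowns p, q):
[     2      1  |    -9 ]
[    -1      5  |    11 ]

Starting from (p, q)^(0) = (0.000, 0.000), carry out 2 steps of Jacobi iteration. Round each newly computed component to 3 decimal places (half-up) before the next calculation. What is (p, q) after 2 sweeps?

(-5.600, 1.300)

Iteration 1:
  p = (-9 - (1)·0.000) / (2) = -4.500
  q = (11 - (-1)·0.000) / (5) = 2.200
Iteration 2:
  p = (-9 - (1)·2.200) / (2) = -5.600
  q = (11 - (-1)·-4.500) / (5) = 1.300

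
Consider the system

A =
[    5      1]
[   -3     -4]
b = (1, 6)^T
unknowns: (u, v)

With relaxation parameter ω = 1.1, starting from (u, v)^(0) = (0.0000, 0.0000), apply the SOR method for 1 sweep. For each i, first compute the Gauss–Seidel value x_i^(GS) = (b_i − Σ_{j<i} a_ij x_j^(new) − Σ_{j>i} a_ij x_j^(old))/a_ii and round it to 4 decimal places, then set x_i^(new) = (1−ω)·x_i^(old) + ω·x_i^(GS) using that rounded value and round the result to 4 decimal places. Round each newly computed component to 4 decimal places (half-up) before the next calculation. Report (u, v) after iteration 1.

Iteration 1:
  u: GS value = (1 - (1)·0.0000) / (5) = 0.2000;  u ← (1−ω)·0.0000 + ω·0.2000 = 0.2200
  v: GS value = (6 - (-3)·0.2200) / (-4) = -1.6650;  v ← (1−ω)·0.0000 + ω·-1.6650 = -1.8315

(0.2200, -1.8315)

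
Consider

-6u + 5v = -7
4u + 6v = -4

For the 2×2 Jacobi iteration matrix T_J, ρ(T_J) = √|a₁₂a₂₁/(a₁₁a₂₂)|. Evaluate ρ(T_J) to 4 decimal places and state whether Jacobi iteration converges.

0.7454

a₁₂a₂₁/(a₁₁a₂₂) = (5)·(4) / ((-6)·(6)) = -0.555556
ρ = √|-0.555556| = √0.555556 = 0.7454
ρ < 1, so Jacobi converges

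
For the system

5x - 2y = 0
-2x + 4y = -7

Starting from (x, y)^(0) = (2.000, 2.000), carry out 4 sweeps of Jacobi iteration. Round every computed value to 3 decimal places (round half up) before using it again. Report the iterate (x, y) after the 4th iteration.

(-0.760, -2.020)

Iteration 1:
  x = (0 - (-2)·2.000) / (5) = 0.800
  y = (-7 - (-2)·2.000) / (4) = -0.750
Iteration 2:
  x = (0 - (-2)·-0.750) / (5) = -0.300
  y = (-7 - (-2)·0.800) / (4) = -1.350
Iteration 3:
  x = (0 - (-2)·-1.350) / (5) = -0.540
  y = (-7 - (-2)·-0.300) / (4) = -1.900
Iteration 4:
  x = (0 - (-2)·-1.900) / (5) = -0.760
  y = (-7 - (-2)·-0.540) / (4) = -2.020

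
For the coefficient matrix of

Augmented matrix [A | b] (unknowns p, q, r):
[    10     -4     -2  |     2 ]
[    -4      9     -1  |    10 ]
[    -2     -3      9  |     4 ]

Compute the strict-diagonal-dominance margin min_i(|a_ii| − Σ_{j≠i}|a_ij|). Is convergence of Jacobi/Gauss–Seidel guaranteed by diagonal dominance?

row 1: |10| − (4+2) = 4
row 2: |9| − (4+1) = 4
row 3: |9| − (2+3) = 4
minimum over rows = 4 → strictly diagonally dominant (convergence guaranteed)

4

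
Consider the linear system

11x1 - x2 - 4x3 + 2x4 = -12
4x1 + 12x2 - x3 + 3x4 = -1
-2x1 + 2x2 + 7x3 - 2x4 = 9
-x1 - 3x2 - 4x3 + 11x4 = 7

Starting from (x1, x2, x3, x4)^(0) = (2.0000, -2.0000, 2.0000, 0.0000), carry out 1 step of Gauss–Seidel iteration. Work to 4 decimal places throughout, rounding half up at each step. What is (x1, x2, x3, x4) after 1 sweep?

Iteration 1:
  x1 = (-12 - (-1)·-2.0000 - (-4)·2.0000 - (2)·0.0000) / (11) = -0.5455
  x2 = (-1 - (4)·-0.5455 - (-1)·2.0000 - (3)·0.0000) / (12) = 0.2652
  x3 = (9 - (-2)·-0.5455 - (2)·0.2652 - (-2)·0.0000) / (7) = 1.0541
  x4 = (7 - (-1)·-0.5455 - (-3)·0.2652 - (-4)·1.0541) / (11) = 1.0424

(-0.5455, 0.2652, 1.0541, 1.0424)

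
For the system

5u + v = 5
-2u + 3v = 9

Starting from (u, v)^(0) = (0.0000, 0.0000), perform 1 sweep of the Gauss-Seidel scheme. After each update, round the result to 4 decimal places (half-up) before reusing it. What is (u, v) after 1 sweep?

(1.0000, 3.6667)

Iteration 1:
  u = (5 - (1)·0.0000) / (5) = 1.0000
  v = (9 - (-2)·1.0000) / (3) = 3.6667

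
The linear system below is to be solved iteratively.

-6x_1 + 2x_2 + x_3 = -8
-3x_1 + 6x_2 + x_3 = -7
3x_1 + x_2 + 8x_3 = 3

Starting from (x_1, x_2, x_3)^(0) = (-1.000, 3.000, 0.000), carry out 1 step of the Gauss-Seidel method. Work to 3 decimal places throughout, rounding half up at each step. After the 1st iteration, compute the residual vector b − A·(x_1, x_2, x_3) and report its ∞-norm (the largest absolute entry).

6.498

Iteration 1:
  x_1 = (-8 - (2)·3.000 - (1)·0.000) / (-6) = 2.333
  x_2 = (-7 - (-3)·2.333 - (1)·0.000) / (6) = 0.000
  x_3 = (3 - (3)·2.333 - (1)·0.000) / (8) = -0.500
Residual b − A·x = (6.498, 0.499, 0.001); ∞-norm = 6.498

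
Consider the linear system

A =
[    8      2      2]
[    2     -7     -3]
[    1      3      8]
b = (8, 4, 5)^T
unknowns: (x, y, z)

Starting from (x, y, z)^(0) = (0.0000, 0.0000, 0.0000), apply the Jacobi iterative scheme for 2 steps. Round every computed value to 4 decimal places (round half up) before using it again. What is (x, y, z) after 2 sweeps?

Iteration 1:
  x = (8 - (2)·0.0000 - (2)·0.0000) / (8) = 1.0000
  y = (4 - (2)·0.0000 - (-3)·0.0000) / (-7) = -0.5714
  z = (5 - (1)·0.0000 - (3)·0.0000) / (8) = 0.6250
Iteration 2:
  x = (8 - (2)·-0.5714 - (2)·0.6250) / (8) = 0.9866
  y = (4 - (2)·1.0000 - (-3)·0.6250) / (-7) = -0.5536
  z = (5 - (1)·1.0000 - (3)·-0.5714) / (8) = 0.7143

(0.9866, -0.5536, 0.7143)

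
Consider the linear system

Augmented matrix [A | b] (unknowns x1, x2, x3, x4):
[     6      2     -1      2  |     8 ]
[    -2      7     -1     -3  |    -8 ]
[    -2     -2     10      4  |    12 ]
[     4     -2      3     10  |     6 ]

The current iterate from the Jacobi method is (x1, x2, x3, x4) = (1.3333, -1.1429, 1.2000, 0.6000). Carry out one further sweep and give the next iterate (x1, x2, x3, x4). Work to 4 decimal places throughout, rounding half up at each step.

(1.7143, -0.3333, 0.9981, -0.5219)

One sweep:
  x1 = (8 - (2)·-1.1429 - (-1)·1.2000 - (2)·0.6000) / (6) = 1.7143
  x2 = (-8 - (-2)·1.3333 - (-1)·1.2000 - (-3)·0.6000) / (7) = -0.3333
  x3 = (12 - (-2)·1.3333 - (-2)·-1.1429 - (4)·0.6000) / (10) = 0.9981
  x4 = (6 - (4)·1.3333 - (-2)·-1.1429 - (3)·1.2000) / (10) = -0.5219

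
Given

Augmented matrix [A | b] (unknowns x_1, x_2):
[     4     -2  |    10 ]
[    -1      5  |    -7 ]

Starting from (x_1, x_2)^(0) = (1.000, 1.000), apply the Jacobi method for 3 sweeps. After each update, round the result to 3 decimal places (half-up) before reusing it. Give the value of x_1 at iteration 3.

Iteration 1:
  x_1 = (10 - (-2)·1.000) / (4) = 3.000
  x_2 = (-7 - (-1)·1.000) / (5) = -1.200
Iteration 2:
  x_1 = (10 - (-2)·-1.200) / (4) = 1.900
  x_2 = (-7 - (-1)·3.000) / (5) = -0.800
Iteration 3:
  x_1 = (10 - (-2)·-0.800) / (4) = 2.100
  x_2 = (-7 - (-1)·1.900) / (5) = -1.020

2.100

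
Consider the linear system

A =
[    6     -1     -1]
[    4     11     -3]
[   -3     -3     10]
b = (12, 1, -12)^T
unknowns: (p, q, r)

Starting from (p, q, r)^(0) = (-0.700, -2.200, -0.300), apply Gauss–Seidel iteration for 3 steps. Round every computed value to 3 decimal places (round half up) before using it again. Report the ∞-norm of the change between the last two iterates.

Iteration 1:
  p = (12 - (-1)·-2.200 - (-1)·-0.300) / (6) = 1.583
  q = (1 - (4)·1.583 - (-3)·-0.300) / (11) = -0.567
  r = (-12 - (-3)·1.583 - (-3)·-0.567) / (10) = -0.895
Iteration 2:
  p = (12 - (-1)·-0.567 - (-1)·-0.895) / (6) = 1.756
  q = (1 - (4)·1.756 - (-3)·-0.895) / (11) = -0.792
  r = (-12 - (-3)·1.756 - (-3)·-0.792) / (10) = -0.911
Iteration 3:
  p = (12 - (-1)·-0.792 - (-1)·-0.911) / (6) = 1.716
  q = (1 - (4)·1.716 - (-3)·-0.911) / (11) = -0.782
  r = (-12 - (-3)·1.716 - (-3)·-0.782) / (10) = -0.920
Change: (-0.040, 0.010, -0.009) → max |·| = 0.040

0.040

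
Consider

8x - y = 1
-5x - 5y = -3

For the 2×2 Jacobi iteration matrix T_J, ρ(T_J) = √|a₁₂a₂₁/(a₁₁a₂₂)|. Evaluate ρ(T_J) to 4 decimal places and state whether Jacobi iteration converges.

a₁₂a₂₁/(a₁₁a₂₂) = (-1)·(-5) / ((8)·(-5)) = -0.125000
ρ = √|-0.125000| = √0.125000 = 0.3536
ρ < 1, so Jacobi converges

0.3536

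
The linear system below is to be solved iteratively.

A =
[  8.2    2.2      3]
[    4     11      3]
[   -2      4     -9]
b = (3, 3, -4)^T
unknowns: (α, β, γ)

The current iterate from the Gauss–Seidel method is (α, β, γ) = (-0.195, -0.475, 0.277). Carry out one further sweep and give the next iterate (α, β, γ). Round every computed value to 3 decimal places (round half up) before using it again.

(0.392, 0.055, 0.382)

One sweep:
  α = (3 - (2.2)·-0.475 - (3)·0.277) / (8.2) = 0.392
  β = (3 - (4)·0.392 - (3)·0.277) / (11) = 0.055
  γ = (-4 - (-2)·0.392 - (4)·0.055) / (-9) = 0.382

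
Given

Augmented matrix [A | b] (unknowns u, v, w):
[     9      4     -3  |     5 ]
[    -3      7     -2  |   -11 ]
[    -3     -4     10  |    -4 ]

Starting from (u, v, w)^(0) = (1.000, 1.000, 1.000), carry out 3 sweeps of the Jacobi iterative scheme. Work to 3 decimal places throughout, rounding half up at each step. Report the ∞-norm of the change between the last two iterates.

0.108

Iteration 1:
  u = (5 - (4)·1.000 - (-3)·1.000) / (9) = 0.444
  v = (-11 - (-3)·1.000 - (-2)·1.000) / (7) = -0.857
  w = (-4 - (-3)·1.000 - (-4)·1.000) / (10) = 0.300
Iteration 2:
  u = (5 - (4)·-0.857 - (-3)·0.300) / (9) = 1.036
  v = (-11 - (-3)·0.444 - (-2)·0.300) / (7) = -1.295
  w = (-4 - (-3)·0.444 - (-4)·-0.857) / (10) = -0.610
Iteration 3:
  u = (5 - (4)·-1.295 - (-3)·-0.610) / (9) = 0.928
  v = (-11 - (-3)·1.036 - (-2)·-0.610) / (7) = -1.302
  w = (-4 - (-3)·1.036 - (-4)·-1.295) / (10) = -0.607
Change: (-0.108, -0.007, 0.003) → max |·| = 0.108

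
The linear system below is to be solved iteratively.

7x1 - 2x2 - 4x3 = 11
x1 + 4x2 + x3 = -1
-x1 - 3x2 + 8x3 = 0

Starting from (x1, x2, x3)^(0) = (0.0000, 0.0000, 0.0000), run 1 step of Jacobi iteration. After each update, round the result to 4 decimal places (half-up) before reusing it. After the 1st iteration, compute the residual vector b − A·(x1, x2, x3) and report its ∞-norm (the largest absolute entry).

Iteration 1:
  x1 = (11 - (-2)·0.0000 - (-4)·0.0000) / (7) = 1.5714
  x2 = (-1 - (1)·0.0000 - (1)·0.0000) / (4) = -0.2500
  x3 = (0 - (-1)·0.0000 - (-3)·0.0000) / (8) = 0.0000
Residual b − A·x = (-0.4998, -1.5714, 0.8214); ∞-norm = 1.5714

1.5714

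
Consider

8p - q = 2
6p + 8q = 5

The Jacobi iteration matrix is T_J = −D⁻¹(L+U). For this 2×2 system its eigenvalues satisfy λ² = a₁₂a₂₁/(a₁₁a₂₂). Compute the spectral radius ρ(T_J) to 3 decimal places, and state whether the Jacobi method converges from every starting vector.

a₁₂a₂₁/(a₁₁a₂₂) = (-1)·(6) / ((8)·(8)) = -0.093750
ρ = √|-0.093750| = √0.093750 = 0.306
ρ < 1, so Jacobi converges

0.306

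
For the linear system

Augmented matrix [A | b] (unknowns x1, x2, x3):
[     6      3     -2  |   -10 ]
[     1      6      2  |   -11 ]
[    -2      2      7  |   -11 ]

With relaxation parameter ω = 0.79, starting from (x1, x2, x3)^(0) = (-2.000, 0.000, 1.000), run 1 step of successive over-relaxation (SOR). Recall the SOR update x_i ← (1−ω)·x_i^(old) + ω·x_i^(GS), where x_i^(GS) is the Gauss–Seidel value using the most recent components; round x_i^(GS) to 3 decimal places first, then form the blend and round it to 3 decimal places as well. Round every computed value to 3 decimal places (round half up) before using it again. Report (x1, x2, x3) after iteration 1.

(-1.473, -1.518, -1.022)

Iteration 1:
  x1: GS value = (-10 - (3)·0.000 - (-2)·1.000) / (6) = -1.333;  x1 ← (1−ω)·-2.000 + ω·-1.333 = -1.473
  x2: GS value = (-11 - (1)·-1.473 - (2)·1.000) / (6) = -1.921;  x2 ← (1−ω)·0.000 + ω·-1.921 = -1.518
  x3: GS value = (-11 - (-2)·-1.473 - (2)·-1.518) / (7) = -1.559;  x3 ← (1−ω)·1.000 + ω·-1.559 = -1.022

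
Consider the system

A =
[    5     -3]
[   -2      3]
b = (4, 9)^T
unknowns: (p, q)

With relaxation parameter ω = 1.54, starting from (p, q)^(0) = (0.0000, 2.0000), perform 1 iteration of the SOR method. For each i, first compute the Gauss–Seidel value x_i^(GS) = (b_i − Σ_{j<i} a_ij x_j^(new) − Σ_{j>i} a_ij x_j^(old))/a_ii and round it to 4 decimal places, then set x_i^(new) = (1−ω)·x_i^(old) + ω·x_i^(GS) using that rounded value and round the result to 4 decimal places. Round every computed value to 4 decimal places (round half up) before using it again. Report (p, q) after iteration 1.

(3.0800, 6.7021)

Iteration 1:
  p: GS value = (4 - (-3)·2.0000) / (5) = 2.0000;  p ← (1−ω)·0.0000 + ω·2.0000 = 3.0800
  q: GS value = (9 - (-2)·3.0800) / (3) = 5.0533;  q ← (1−ω)·2.0000 + ω·5.0533 = 6.7021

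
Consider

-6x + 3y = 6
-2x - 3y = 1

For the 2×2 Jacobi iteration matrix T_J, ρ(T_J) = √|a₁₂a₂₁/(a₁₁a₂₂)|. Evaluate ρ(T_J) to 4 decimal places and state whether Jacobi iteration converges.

0.5774

a₁₂a₂₁/(a₁₁a₂₂) = (3)·(-2) / ((-6)·(-3)) = -0.333333
ρ = √|-0.333333| = √0.333333 = 0.5774
ρ < 1, so Jacobi converges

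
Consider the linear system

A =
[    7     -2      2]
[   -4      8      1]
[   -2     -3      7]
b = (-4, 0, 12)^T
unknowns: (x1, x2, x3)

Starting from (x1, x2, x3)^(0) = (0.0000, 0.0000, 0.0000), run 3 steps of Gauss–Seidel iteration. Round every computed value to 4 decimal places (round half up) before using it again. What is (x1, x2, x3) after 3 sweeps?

Iteration 1:
  x1 = (-4 - (-2)·0.0000 - (2)·0.0000) / (7) = -0.5714
  x2 = (0 - (-4)·-0.5714 - (1)·0.0000) / (8) = -0.2857
  x3 = (12 - (-2)·-0.5714 - (-3)·-0.2857) / (7) = 1.4286
Iteration 2:
  x1 = (-4 - (-2)·-0.2857 - (2)·1.4286) / (7) = -1.0612
  x2 = (0 - (-4)·-1.0612 - (1)·1.4286) / (8) = -0.7092
  x3 = (12 - (-2)·-1.0612 - (-3)·-0.7092) / (7) = 1.1071
Iteration 3:
  x1 = (-4 - (-2)·-0.7092 - (2)·1.1071) / (7) = -1.0904
  x2 = (0 - (-4)·-1.0904 - (1)·1.1071) / (8) = -0.6836
  x3 = (12 - (-2)·-1.0904 - (-3)·-0.6836) / (7) = 1.1098

(-1.0904, -0.6836, 1.1098)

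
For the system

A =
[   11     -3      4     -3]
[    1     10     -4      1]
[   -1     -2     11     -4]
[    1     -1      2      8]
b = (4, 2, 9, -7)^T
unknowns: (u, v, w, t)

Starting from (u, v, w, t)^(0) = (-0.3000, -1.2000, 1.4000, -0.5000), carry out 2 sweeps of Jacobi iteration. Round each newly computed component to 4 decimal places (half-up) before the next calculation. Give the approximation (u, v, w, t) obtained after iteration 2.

Iteration 1:
  u = (4 - (-3)·-1.2000 - (4)·1.4000 - (-3)·-0.5000) / (11) = -0.6091
  v = (2 - (1)·-0.3000 - (-4)·1.4000 - (1)·-0.5000) / (10) = 0.8400
  w = (9 - (-1)·-0.3000 - (-2)·-1.2000 - (-4)·-0.5000) / (11) = 0.3909
  t = (-7 - (1)·-0.3000 - (-1)·-1.2000 - (2)·1.4000) / (8) = -1.3375
Iteration 2:
  u = (4 - (-3)·0.8400 - (4)·0.3909 - (-3)·-1.3375) / (11) = 0.0858
  v = (2 - (1)·-0.6091 - (-4)·0.3909 - (1)·-1.3375) / (10) = 0.5510
  w = (9 - (-1)·-0.6091 - (-2)·0.8400 - (-4)·-1.3375) / (11) = 0.4292
  t = (-7 - (1)·-0.6091 - (-1)·0.8400 - (2)·0.3909) / (8) = -0.7916

(0.0858, 0.5510, 0.4292, -0.7916)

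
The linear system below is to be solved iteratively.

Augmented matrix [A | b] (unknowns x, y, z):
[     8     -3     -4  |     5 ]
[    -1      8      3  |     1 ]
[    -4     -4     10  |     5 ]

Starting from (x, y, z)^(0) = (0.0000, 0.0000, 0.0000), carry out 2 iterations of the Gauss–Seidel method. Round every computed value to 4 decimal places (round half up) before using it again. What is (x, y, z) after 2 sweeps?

(1.1168, -0.0471, 0.9279)

Iteration 1:
  x = (5 - (-3)·0.0000 - (-4)·0.0000) / (8) = 0.6250
  y = (1 - (-1)·0.6250 - (3)·0.0000) / (8) = 0.2031
  z = (5 - (-4)·0.6250 - (-4)·0.2031) / (10) = 0.8312
Iteration 2:
  x = (5 - (-3)·0.2031 - (-4)·0.8312) / (8) = 1.1168
  y = (1 - (-1)·1.1168 - (3)·0.8312) / (8) = -0.0471
  z = (5 - (-4)·1.1168 - (-4)·-0.0471) / (10) = 0.9279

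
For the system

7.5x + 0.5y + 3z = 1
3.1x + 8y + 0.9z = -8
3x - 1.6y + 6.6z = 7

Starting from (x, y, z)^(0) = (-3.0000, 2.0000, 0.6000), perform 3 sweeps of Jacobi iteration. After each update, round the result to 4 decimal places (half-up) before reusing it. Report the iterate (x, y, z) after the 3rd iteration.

(-0.2615, -0.7325, 1.2326)

Iteration 1:
  x = (1 - (0.5)·2.0000 - (3)·0.6000) / (7.5) = -0.2400
  y = (-8 - (3.1)·-3.0000 - (0.9)·0.6000) / (8) = 0.0950
  z = (7 - (3)·-3.0000 - (-1.6)·2.0000) / (6.6) = 2.9091
Iteration 2:
  x = (1 - (0.5)·0.0950 - (3)·2.9091) / (7.5) = -1.0366
  y = (-8 - (3.1)·-0.2400 - (0.9)·2.9091) / (8) = -1.2343
  z = (7 - (3)·-0.2400 - (-1.6)·0.0950) / (6.6) = 1.1927
Iteration 3:
  x = (1 - (0.5)·-1.2343 - (3)·1.1927) / (7.5) = -0.2615
  y = (-8 - (3.1)·-1.0366 - (0.9)·1.1927) / (8) = -0.7325
  z = (7 - (3)·-1.0366 - (-1.6)·-1.2343) / (6.6) = 1.2326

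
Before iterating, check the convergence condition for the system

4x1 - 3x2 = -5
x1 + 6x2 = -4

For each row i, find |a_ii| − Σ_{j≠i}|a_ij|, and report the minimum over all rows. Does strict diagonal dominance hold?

row 1: |4| − (3) = 1
row 2: |6| − (1) = 5
minimum over rows = 1 → strictly diagonally dominant (convergence guaranteed)

1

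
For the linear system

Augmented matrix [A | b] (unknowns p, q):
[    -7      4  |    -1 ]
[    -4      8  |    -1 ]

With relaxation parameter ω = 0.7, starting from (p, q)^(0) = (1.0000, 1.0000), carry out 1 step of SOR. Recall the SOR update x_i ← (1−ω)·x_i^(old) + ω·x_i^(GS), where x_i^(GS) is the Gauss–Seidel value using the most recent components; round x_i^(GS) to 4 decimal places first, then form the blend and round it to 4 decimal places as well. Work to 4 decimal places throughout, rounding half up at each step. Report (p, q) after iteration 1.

Iteration 1:
  p: GS value = (-1 - (4)·1.0000) / (-7) = 0.7143;  p ← (1−ω)·1.0000 + ω·0.7143 = 0.8000
  q: GS value = (-1 - (-4)·0.8000) / (8) = 0.2750;  q ← (1−ω)·1.0000 + ω·0.2750 = 0.4925

(0.8000, 0.4925)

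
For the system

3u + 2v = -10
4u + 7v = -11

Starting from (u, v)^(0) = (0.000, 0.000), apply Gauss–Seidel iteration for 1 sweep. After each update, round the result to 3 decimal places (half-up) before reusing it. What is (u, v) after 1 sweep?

(-3.333, 0.333)

Iteration 1:
  u = (-10 - (2)·0.000) / (3) = -3.333
  v = (-11 - (4)·-3.333) / (7) = 0.333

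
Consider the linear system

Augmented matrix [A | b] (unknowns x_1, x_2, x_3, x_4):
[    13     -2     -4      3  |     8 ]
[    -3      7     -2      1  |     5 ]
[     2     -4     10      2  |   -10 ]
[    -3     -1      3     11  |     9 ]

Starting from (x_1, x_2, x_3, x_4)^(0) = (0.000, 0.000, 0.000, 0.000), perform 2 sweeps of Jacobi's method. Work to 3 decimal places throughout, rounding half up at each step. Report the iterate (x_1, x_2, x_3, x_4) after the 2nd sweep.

(0.229, 0.575, -1.001, 1.324)

Iteration 1:
  x_1 = (8 - (-2)·0.000 - (-4)·0.000 - (3)·0.000) / (13) = 0.615
  x_2 = (5 - (-3)·0.000 - (-2)·0.000 - (1)·0.000) / (7) = 0.714
  x_3 = (-10 - (2)·0.000 - (-4)·0.000 - (2)·0.000) / (10) = -1.000
  x_4 = (9 - (-3)·0.000 - (-1)·0.000 - (3)·0.000) / (11) = 0.818
Iteration 2:
  x_1 = (8 - (-2)·0.714 - (-4)·-1.000 - (3)·0.818) / (13) = 0.229
  x_2 = (5 - (-3)·0.615 - (-2)·-1.000 - (1)·0.818) / (7) = 0.575
  x_3 = (-10 - (2)·0.615 - (-4)·0.714 - (2)·0.818) / (10) = -1.001
  x_4 = (9 - (-3)·0.615 - (-1)·0.714 - (3)·-1.000) / (11) = 1.324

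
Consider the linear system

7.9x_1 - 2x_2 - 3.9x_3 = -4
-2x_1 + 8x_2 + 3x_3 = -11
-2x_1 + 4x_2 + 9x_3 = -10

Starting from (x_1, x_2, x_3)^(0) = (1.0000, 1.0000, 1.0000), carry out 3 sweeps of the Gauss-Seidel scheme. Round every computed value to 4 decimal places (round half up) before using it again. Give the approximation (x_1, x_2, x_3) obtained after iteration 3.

Iteration 1:
  x_1 = (-4 - (-2)·1.0000 - (-3.9)·1.0000) / (7.9) = 0.2405
  x_2 = (-11 - (-2)·0.2405 - (3)·1.0000) / (8) = -1.6899
  x_3 = (-10 - (-2)·0.2405 - (4)·-1.6899) / (9) = -0.3066
Iteration 2:
  x_1 = (-4 - (-2)·-1.6899 - (-3.9)·-0.3066) / (7.9) = -1.0855
  x_2 = (-11 - (-2)·-1.0855 - (3)·-0.3066) / (8) = -1.5314
  x_3 = (-10 - (-2)·-1.0855 - (4)·-1.5314) / (9) = -0.6717
Iteration 3:
  x_1 = (-4 - (-2)·-1.5314 - (-3.9)·-0.6717) / (7.9) = -1.2256
  x_2 = (-11 - (-2)·-1.2256 - (3)·-0.6717) / (8) = -1.4295
  x_3 = (-10 - (-2)·-1.2256 - (4)·-1.4295) / (9) = -0.7481

(-1.2256, -1.4295, -0.7481)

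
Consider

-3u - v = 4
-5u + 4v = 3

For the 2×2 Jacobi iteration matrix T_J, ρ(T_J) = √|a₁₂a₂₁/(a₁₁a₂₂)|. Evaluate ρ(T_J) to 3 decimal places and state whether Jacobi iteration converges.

a₁₂a₂₁/(a₁₁a₂₂) = (-1)·(-5) / ((-3)·(4)) = -0.416667
ρ = √|-0.416667| = √0.416667 = 0.645
ρ < 1, so Jacobi converges

0.645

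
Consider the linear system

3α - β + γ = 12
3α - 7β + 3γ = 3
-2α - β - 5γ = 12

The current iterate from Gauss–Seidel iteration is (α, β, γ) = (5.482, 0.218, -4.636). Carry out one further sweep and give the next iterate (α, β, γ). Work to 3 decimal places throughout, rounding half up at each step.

(5.618, -0.008, -4.646)

One sweep:
  α = (12 - (-1)·0.218 - (1)·-4.636) / (3) = 5.618
  β = (3 - (3)·5.618 - (3)·-4.636) / (-7) = -0.008
  γ = (12 - (-2)·5.618 - (-1)·-0.008) / (-5) = -4.646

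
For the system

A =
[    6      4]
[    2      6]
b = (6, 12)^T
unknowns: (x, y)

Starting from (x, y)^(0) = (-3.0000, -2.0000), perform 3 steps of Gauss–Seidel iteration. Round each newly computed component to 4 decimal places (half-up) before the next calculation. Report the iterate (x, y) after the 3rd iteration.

(-0.2922, 2.0974)

Iteration 1:
  x = (6 - (4)·-2.0000) / (6) = 2.3333
  y = (12 - (2)·2.3333) / (6) = 1.2222
Iteration 2:
  x = (6 - (4)·1.2222) / (6) = 0.1852
  y = (12 - (2)·0.1852) / (6) = 1.9383
Iteration 3:
  x = (6 - (4)·1.9383) / (6) = -0.2922
  y = (12 - (2)·-0.2922) / (6) = 2.0974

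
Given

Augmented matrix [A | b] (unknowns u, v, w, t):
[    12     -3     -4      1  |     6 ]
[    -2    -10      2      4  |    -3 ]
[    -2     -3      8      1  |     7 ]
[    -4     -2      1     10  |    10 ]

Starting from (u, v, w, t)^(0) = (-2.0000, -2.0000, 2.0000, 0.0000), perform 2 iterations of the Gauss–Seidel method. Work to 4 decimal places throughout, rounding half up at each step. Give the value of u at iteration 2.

Iteration 1:
  u = (6 - (-3)·-2.0000 - (-4)·2.0000 - (1)·0.0000) / (12) = 0.6667
  v = (-3 - (-2)·0.6667 - (2)·2.0000 - (4)·0.0000) / (-10) = 0.5667
  w = (7 - (-2)·0.6667 - (-3)·0.5667 - (1)·0.0000) / (8) = 1.2542
  t = (10 - (-4)·0.6667 - (-2)·0.5667 - (1)·1.2542) / (10) = 1.2546
Iteration 2:
  u = (6 - (-3)·0.5667 - (-4)·1.2542 - (1)·1.2546) / (12) = 0.9552
  v = (-3 - (-2)·0.9552 - (2)·1.2542 - (4)·1.2546) / (-10) = 0.8616
  w = (7 - (-2)·0.9552 - (-3)·0.8616 - (1)·1.2546) / (8) = 1.2801
  t = (10 - (-4)·0.9552 - (-2)·0.8616 - (1)·1.2801) / (10) = 1.4264

0.9552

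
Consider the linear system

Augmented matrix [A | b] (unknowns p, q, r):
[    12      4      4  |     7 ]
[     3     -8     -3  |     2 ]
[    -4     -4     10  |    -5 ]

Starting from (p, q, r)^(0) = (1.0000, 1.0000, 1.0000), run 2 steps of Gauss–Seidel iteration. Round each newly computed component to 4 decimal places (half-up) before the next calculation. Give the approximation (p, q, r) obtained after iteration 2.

Iteration 1:
  p = (7 - (4)·1.0000 - (4)·1.0000) / (12) = -0.0833
  q = (2 - (3)·-0.0833 - (-3)·1.0000) / (-8) = -0.6562
  r = (-5 - (-4)·-0.0833 - (-4)·-0.6562) / (10) = -0.7958
Iteration 2:
  p = (7 - (4)·-0.6562 - (4)·-0.7958) / (12) = 1.0673
  q = (2 - (3)·1.0673 - (-3)·-0.7958) / (-8) = 0.4487
  r = (-5 - (-4)·1.0673 - (-4)·0.4487) / (10) = 0.1064

(1.0673, 0.4487, 0.1064)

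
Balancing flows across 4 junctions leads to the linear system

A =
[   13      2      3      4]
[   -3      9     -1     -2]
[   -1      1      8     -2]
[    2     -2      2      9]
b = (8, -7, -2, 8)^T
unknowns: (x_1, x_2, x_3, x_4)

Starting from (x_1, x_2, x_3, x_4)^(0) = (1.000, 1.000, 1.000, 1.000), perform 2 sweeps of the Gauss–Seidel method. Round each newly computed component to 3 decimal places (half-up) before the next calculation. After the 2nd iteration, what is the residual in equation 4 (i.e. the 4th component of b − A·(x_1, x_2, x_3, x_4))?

0.003

Iteration 1:
  x_1 = (8 - (2)·1.000 - (3)·1.000 - (4)·1.000) / (13) = -0.077
  x_2 = (-7 - (-3)·-0.077 - (-1)·1.000 - (-2)·1.000) / (9) = -0.470
  x_3 = (-2 - (-1)·-0.077 - (1)·-0.470 - (-2)·1.000) / (8) = 0.049
  x_4 = (8 - (2)·-0.077 - (-2)·-0.470 - (2)·0.049) / (9) = 0.791
Iteration 2:
  x_1 = (8 - (2)·-0.470 - (3)·0.049 - (4)·0.791) / (13) = 0.433
  x_2 = (-7 - (-3)·0.433 - (-1)·0.049 - (-2)·0.791) / (9) = -0.452
  x_3 = (-2 - (-1)·0.433 - (1)·-0.452 - (-2)·0.791) / (8) = 0.058
  x_4 = (8 - (2)·0.433 - (-2)·-0.452 - (2)·0.058) / (9) = 0.679
Residual b − A·x = (0.385, -0.217, -0.221, 0.003)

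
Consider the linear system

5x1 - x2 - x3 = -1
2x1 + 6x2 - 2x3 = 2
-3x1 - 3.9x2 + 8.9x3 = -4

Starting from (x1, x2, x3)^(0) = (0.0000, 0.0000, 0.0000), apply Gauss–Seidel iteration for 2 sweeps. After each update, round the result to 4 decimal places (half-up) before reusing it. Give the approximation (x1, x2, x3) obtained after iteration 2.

(-0.1883, 0.2822, -0.3892)

Iteration 1:
  x1 = (-1 - (-1)·0.0000 - (-1)·0.0000) / (5) = -0.2000
  x2 = (2 - (2)·-0.2000 - (-2)·0.0000) / (6) = 0.4000
  x3 = (-4 - (-3)·-0.2000 - (-3.9)·0.4000) / (8.9) = -0.3416
Iteration 2:
  x1 = (-1 - (-1)·0.4000 - (-1)·-0.3416) / (5) = -0.1883
  x2 = (2 - (2)·-0.1883 - (-2)·-0.3416) / (6) = 0.2822
  x3 = (-4 - (-3)·-0.1883 - (-3.9)·0.2822) / (8.9) = -0.3892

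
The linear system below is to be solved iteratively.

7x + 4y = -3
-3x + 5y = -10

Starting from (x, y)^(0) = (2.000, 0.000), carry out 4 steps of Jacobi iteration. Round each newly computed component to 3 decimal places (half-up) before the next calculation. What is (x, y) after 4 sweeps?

Iteration 1:
  x = (-3 - (4)·0.000) / (7) = -0.429
  y = (-10 - (-3)·2.000) / (5) = -0.800
Iteration 2:
  x = (-3 - (4)·-0.800) / (7) = 0.029
  y = (-10 - (-3)·-0.429) / (5) = -2.257
Iteration 3:
  x = (-3 - (4)·-2.257) / (7) = 0.861
  y = (-10 - (-3)·0.029) / (5) = -1.983
Iteration 4:
  x = (-3 - (4)·-1.983) / (7) = 0.705
  y = (-10 - (-3)·0.861) / (5) = -1.483

(0.705, -1.483)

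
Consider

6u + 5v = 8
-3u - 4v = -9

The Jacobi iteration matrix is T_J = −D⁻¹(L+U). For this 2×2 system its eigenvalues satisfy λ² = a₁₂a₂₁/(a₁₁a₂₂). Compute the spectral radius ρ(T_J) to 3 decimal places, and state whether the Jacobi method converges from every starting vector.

a₁₂a₂₁/(a₁₁a₂₂) = (5)·(-3) / ((6)·(-4)) = 0.625000
ρ = √|0.625000| = √0.625000 = 0.791
ρ < 1, so Jacobi converges

0.791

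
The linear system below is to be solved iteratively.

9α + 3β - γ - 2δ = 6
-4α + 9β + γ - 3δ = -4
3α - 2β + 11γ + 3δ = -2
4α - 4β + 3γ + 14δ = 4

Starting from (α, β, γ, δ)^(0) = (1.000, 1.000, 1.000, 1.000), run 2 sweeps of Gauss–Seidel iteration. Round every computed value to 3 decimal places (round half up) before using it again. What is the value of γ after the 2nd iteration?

-0.424

Iteration 1:
  α = (6 - (3)·1.000 - (-1)·1.000 - (-2)·1.000) / (9) = 0.667
  β = (-4 - (-4)·0.667 - (1)·1.000 - (-3)·1.000) / (9) = 0.074
  γ = (-2 - (3)·0.667 - (-2)·0.074 - (3)·1.000) / (11) = -0.623
  δ = (4 - (4)·0.667 - (-4)·0.074 - (3)·-0.623) / (14) = 0.250
Iteration 2:
  α = (6 - (3)·0.074 - (-1)·-0.623 - (-2)·0.250) / (9) = 0.628
  β = (-4 - (-4)·0.628 - (1)·-0.623 - (-3)·0.250) / (9) = -0.013
  γ = (-2 - (3)·0.628 - (-2)·-0.013 - (3)·0.250) / (11) = -0.424
  δ = (4 - (4)·0.628 - (-4)·-0.013 - (3)·-0.424) / (14) = 0.193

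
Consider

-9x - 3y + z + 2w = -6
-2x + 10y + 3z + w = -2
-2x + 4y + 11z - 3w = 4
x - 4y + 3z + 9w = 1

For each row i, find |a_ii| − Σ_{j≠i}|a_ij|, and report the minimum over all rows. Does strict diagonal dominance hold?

row 1: |-9| − (3+1+2) = 3
row 2: |10| − (2+3+1) = 4
row 3: |11| − (2+4+3) = 2
row 4: |9| − (1+4+3) = 1
minimum over rows = 1 → strictly diagonally dominant (convergence guaranteed)

1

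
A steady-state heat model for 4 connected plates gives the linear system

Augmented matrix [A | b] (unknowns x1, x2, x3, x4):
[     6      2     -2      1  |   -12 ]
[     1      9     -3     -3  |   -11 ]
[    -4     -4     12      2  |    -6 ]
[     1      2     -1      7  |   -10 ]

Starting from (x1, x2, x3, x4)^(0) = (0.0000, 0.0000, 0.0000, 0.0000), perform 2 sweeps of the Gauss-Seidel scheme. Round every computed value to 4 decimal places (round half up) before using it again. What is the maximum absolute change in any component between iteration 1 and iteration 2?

0.8585

Iteration 1:
  x1 = (-12 - (2)·0.0000 - (-2)·0.0000 - (1)·0.0000) / (6) = -2.0000
  x2 = (-11 - (1)·-2.0000 - (-3)·0.0000 - (-3)·0.0000) / (9) = -1.0000
  x3 = (-6 - (-4)·-2.0000 - (-4)·-1.0000 - (2)·0.0000) / (12) = -1.5000
  x4 = (-10 - (1)·-2.0000 - (2)·-1.0000 - (-1)·-1.5000) / (7) = -1.0714
Iteration 2:
  x1 = (-12 - (2)·-1.0000 - (-2)·-1.5000 - (1)·-1.0714) / (6) = -1.9881
  x2 = (-11 - (1)·-1.9881 - (-3)·-1.5000 - (-3)·-1.0714) / (9) = -1.8585
  x3 = (-6 - (-4)·-1.9881 - (-4)·-1.8585 - (2)·-1.0714) / (12) = -1.6036
  x4 = (-10 - (1)·-1.9881 - (2)·-1.8585 - (-1)·-1.6036) / (7) = -0.8426
Change: (0.0119, -0.8585, -0.1036, 0.2288) → max |·| = 0.8585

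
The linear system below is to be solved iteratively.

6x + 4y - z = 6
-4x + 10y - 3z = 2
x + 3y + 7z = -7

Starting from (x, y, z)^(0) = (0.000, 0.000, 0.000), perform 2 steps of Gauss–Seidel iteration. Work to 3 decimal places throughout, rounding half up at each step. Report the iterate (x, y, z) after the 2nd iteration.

Iteration 1:
  x = (6 - (4)·0.000 - (-1)·0.000) / (6) = 1.000
  y = (2 - (-4)·1.000 - (-3)·0.000) / (10) = 0.600
  z = (-7 - (1)·1.000 - (3)·0.600) / (7) = -1.400
Iteration 2:
  x = (6 - (4)·0.600 - (-1)·-1.400) / (6) = 0.367
  y = (2 - (-4)·0.367 - (-3)·-1.400) / (10) = -0.073
  z = (-7 - (1)·0.367 - (3)·-0.073) / (7) = -1.021

(0.367, -0.073, -1.021)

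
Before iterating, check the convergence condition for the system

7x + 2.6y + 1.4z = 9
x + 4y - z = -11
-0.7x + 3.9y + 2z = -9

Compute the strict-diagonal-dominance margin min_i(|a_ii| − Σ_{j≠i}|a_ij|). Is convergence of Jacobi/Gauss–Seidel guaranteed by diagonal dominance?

row 1: |7| − (2.6+1.4) = 3
row 2: |4| − (1+1) = 2
row 3: |2| − (0.7+3.9) = -2.6
minimum over rows = -2.6 → not strictly diagonally dominant

-2.6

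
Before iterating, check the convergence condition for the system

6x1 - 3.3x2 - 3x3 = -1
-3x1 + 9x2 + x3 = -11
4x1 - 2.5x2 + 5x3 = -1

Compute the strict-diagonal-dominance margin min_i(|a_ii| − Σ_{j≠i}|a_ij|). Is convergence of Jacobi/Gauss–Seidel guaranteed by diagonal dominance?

-1.5

row 1: |6| − (3.3+3) = -0.3
row 2: |9| − (3+1) = 5
row 3: |5| − (4+2.5) = -1.5
minimum over rows = -1.5 → not strictly diagonally dominant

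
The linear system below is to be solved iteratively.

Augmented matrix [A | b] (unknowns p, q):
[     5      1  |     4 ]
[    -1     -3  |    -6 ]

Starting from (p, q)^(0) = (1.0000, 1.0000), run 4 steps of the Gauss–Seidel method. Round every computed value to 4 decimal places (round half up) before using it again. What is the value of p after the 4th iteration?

0.4286

Iteration 1:
  p = (4 - (1)·1.0000) / (5) = 0.6000
  q = (-6 - (-1)·0.6000) / (-3) = 1.8000
Iteration 2:
  p = (4 - (1)·1.8000) / (5) = 0.4400
  q = (-6 - (-1)·0.4400) / (-3) = 1.8533
Iteration 3:
  p = (4 - (1)·1.8533) / (5) = 0.4293
  q = (-6 - (-1)·0.4293) / (-3) = 1.8569
Iteration 4:
  p = (4 - (1)·1.8569) / (5) = 0.4286
  q = (-6 - (-1)·0.4286) / (-3) = 1.8571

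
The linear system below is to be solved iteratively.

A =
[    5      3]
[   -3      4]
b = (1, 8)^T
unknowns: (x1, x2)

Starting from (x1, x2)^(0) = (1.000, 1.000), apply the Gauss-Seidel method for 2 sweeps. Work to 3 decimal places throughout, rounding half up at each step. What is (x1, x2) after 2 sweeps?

Iteration 1:
  x1 = (1 - (3)·1.000) / (5) = -0.400
  x2 = (8 - (-3)·-0.400) / (4) = 1.700
Iteration 2:
  x1 = (1 - (3)·1.700) / (5) = -0.820
  x2 = (8 - (-3)·-0.820) / (4) = 1.385

(-0.820, 1.385)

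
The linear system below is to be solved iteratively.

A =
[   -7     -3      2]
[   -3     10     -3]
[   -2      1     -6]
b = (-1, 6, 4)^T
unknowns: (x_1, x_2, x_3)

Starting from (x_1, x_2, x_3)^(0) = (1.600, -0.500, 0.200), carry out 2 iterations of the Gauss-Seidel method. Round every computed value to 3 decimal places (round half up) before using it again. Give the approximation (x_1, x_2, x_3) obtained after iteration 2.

(-0.386, 0.282, -0.491)

Iteration 1:
  x_1 = (-1 - (-3)·-0.500 - (2)·0.200) / (-7) = 0.414
  x_2 = (6 - (-3)·0.414 - (-3)·0.200) / (10) = 0.784
  x_3 = (4 - (-2)·0.414 - (1)·0.784) / (-6) = -0.674
Iteration 2:
  x_1 = (-1 - (-3)·0.784 - (2)·-0.674) / (-7) = -0.386
  x_2 = (6 - (-3)·-0.386 - (-3)·-0.674) / (10) = 0.282
  x_3 = (4 - (-2)·-0.386 - (1)·0.282) / (-6) = -0.491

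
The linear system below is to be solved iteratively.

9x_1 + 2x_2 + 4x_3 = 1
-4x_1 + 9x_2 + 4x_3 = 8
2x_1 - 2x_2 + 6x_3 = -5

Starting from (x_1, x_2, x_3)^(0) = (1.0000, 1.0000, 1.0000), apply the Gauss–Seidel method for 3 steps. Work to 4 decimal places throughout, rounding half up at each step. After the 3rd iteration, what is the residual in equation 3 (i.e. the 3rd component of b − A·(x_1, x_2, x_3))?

0.0002

Iteration 1:
  x_1 = (1 - (2)·1.0000 - (4)·1.0000) / (9) = -0.5556
  x_2 = (8 - (-4)·-0.5556 - (4)·1.0000) / (9) = 0.1975
  x_3 = (-5 - (2)·-0.5556 - (-2)·0.1975) / (6) = -0.5823
Iteration 2:
  x_1 = (1 - (2)·0.1975 - (4)·-0.5823) / (9) = 0.3260
  x_2 = (8 - (-4)·0.3260 - (4)·-0.5823) / (9) = 1.2926
  x_3 = (-5 - (2)·0.3260 - (-2)·1.2926) / (6) = -0.5111
Iteration 3:
  x_1 = (1 - (2)·1.2926 - (4)·-0.5111) / (9) = 0.0510
  x_2 = (8 - (-4)·0.0510 - (4)·-0.5111) / (9) = 1.1387
  x_3 = (-5 - (2)·0.0510 - (-2)·1.1387) / (6) = -0.4708
Residual b − A·x = (0.1468, -0.1611, 0.0002)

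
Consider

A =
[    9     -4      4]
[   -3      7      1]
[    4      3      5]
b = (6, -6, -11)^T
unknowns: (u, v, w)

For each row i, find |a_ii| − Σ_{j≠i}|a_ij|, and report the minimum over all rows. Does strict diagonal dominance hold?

-2

row 1: |9| − (4+4) = 1
row 2: |7| − (3+1) = 3
row 3: |5| − (4+3) = -2
minimum over rows = -2 → not strictly diagonally dominant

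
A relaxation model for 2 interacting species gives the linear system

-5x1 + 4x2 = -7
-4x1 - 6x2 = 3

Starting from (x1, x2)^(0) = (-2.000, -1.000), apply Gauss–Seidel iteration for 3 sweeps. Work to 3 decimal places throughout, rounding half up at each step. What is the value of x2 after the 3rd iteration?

-0.925

Iteration 1:
  x1 = (-7 - (4)·-1.000) / (-5) = 0.600
  x2 = (3 - (-4)·0.600) / (-6) = -0.900
Iteration 2:
  x1 = (-7 - (4)·-0.900) / (-5) = 0.680
  x2 = (3 - (-4)·0.680) / (-6) = -0.953
Iteration 3:
  x1 = (-7 - (4)·-0.953) / (-5) = 0.638
  x2 = (3 - (-4)·0.638) / (-6) = -0.925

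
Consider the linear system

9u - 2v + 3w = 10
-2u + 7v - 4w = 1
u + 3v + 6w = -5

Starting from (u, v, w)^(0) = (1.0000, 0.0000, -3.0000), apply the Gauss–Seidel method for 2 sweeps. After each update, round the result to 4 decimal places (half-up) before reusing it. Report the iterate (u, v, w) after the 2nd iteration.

Iteration 1:
  u = (10 - (-2)·0.0000 - (3)·-3.0000) / (9) = 2.1111
  v = (1 - (-2)·2.1111 - (-4)·-3.0000) / (7) = -0.9683
  w = (-5 - (1)·2.1111 - (3)·-0.9683) / (6) = -0.7010
Iteration 2:
  u = (10 - (-2)·-0.9683 - (3)·-0.7010) / (9) = 1.1296
  v = (1 - (-2)·1.1296 - (-4)·-0.7010) / (7) = 0.0650
  w = (-5 - (1)·1.1296 - (3)·0.0650) / (6) = -1.0541

(1.1296, 0.0650, -1.0541)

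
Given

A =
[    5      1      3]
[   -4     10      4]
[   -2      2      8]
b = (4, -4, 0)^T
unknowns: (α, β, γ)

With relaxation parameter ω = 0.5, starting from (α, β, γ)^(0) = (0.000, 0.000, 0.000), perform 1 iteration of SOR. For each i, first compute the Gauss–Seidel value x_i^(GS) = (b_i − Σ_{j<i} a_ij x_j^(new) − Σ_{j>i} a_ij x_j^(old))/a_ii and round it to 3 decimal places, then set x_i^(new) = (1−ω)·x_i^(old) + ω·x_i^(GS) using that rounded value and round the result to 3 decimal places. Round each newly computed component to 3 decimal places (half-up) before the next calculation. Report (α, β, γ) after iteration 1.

Iteration 1:
  α: GS value = (4 - (1)·0.000 - (3)·0.000) / (5) = 0.800;  α ← (1−ω)·0.000 + ω·0.800 = 0.400
  β: GS value = (-4 - (-4)·0.400 - (4)·0.000) / (10) = -0.240;  β ← (1−ω)·0.000 + ω·-0.240 = -0.120
  γ: GS value = (0 - (-2)·0.400 - (2)·-0.120) / (8) = 0.130;  γ ← (1−ω)·0.000 + ω·0.130 = 0.065

(0.400, -0.120, 0.065)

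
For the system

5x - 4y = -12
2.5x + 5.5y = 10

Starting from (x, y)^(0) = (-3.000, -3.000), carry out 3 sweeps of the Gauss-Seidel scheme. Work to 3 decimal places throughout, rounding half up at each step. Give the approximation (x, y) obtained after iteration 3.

Iteration 1:
  x = (-12 - (-4)·-3.000) / (5) = -4.800
  y = (10 - (2.5)·-4.800) / (5.5) = 4.000
Iteration 2:
  x = (-12 - (-4)·4.000) / (5) = 0.800
  y = (10 - (2.5)·0.800) / (5.5) = 1.455
Iteration 3:
  x = (-12 - (-4)·1.455) / (5) = -1.236
  y = (10 - (2.5)·-1.236) / (5.5) = 2.380

(-1.236, 2.380)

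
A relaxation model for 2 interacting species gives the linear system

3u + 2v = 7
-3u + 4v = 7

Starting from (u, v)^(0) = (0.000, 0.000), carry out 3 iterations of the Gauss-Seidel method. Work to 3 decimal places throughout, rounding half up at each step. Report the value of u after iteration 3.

Iteration 1:
  u = (7 - (2)·0.000) / (3) = 2.333
  v = (7 - (-3)·2.333) / (4) = 3.500
Iteration 2:
  u = (7 - (2)·3.500) / (3) = 0.000
  v = (7 - (-3)·0.000) / (4) = 1.750
Iteration 3:
  u = (7 - (2)·1.750) / (3) = 1.167
  v = (7 - (-3)·1.167) / (4) = 2.625

1.167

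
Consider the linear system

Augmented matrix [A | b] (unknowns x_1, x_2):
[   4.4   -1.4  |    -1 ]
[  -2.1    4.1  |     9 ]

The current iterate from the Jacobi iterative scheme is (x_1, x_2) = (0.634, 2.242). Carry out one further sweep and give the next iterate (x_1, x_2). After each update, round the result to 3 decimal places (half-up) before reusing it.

(0.486, 2.520)

One sweep:
  x_1 = (-1 - (-1.4)·2.242) / (4.4) = 0.486
  x_2 = (9 - (-2.1)·0.634) / (4.1) = 2.520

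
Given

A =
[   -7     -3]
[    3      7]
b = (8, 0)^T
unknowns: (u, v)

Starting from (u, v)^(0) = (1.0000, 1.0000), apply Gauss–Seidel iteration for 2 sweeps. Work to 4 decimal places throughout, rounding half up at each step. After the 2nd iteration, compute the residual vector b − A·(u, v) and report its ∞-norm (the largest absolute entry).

0.1800

Iteration 1:
  u = (8 - (-3)·1.0000) / (-7) = -1.5714
  v = (0 - (3)·-1.5714) / (7) = 0.6735
Iteration 2:
  u = (8 - (-3)·0.6735) / (-7) = -1.4315
  v = (0 - (3)·-1.4315) / (7) = 0.6135
Residual b − A·x = (-0.1800, 0.0000); ∞-norm = 0.1800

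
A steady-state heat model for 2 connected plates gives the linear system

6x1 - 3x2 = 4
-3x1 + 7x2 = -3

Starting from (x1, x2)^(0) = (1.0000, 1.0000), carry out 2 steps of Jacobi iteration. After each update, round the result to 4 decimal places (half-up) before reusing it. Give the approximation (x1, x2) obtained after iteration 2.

(0.6667, 0.0714)

Iteration 1:
  x1 = (4 - (-3)·1.0000) / (6) = 1.1667
  x2 = (-3 - (-3)·1.0000) / (7) = 0.0000
Iteration 2:
  x1 = (4 - (-3)·0.0000) / (6) = 0.6667
  x2 = (-3 - (-3)·1.1667) / (7) = 0.0714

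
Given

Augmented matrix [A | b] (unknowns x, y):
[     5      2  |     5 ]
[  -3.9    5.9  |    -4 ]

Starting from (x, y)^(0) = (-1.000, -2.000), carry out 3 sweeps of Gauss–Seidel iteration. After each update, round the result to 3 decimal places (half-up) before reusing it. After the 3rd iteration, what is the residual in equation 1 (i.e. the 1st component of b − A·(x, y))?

Iteration 1:
  x = (5 - (2)·-2.000) / (5) = 1.800
  y = (-4 - (-3.9)·1.800) / (5.9) = 0.512
Iteration 2:
  x = (5 - (2)·0.512) / (5) = 0.795
  y = (-4 - (-3.9)·0.795) / (5.9) = -0.152
Iteration 3:
  x = (5 - (2)·-0.152) / (5) = 1.061
  y = (-4 - (-3.9)·1.061) / (5.9) = 0.023
Residual b − A·x = (-0.351, 0.002)

-0.351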